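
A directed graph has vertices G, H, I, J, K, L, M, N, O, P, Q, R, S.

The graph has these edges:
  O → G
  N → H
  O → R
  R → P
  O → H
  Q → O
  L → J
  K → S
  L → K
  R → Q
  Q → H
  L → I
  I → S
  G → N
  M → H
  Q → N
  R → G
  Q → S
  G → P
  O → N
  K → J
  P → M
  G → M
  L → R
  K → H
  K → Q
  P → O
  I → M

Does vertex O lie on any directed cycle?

O is on a cycle iff O can reach itself via ≥1 edge.
O → G → P → O — yes.

Yes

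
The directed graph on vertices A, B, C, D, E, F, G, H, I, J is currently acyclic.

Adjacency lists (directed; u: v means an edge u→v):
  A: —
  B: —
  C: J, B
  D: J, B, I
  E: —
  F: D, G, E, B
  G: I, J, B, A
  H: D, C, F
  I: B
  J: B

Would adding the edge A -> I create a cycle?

No

Adding A→I creates a cycle iff I can already reach A.
Explore from I: no path reaches A. The graph stays acyclic.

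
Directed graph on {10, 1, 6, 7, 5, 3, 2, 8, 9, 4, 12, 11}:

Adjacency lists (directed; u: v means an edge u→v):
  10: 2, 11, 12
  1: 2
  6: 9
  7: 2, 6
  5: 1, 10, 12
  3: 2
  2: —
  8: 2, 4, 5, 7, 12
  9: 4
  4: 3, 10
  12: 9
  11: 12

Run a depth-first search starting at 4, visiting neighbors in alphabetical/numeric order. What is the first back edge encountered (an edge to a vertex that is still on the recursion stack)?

9→4

DFS from 4 (visiting neighbors in alphabetical/numeric order); mark gray on enter, black on exit:
4 gray
  3 gray
    2 gray
    2 black
  3 black
  10 gray
    10→2: 2 black — skip
    11 gray
      12 gray
        9 gray
          9→4: 4 is gray → back edge
First back edge: 9 → 4.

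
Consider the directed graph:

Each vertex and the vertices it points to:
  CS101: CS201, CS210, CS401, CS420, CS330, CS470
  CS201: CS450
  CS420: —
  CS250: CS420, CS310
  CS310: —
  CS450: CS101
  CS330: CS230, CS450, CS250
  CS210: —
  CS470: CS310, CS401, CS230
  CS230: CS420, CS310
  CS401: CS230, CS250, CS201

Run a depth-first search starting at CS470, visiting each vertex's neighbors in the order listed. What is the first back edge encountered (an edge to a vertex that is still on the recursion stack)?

CS101->CS201

DFS from CS470 (visiting each vertex's neighbors in the order listed); mark gray on enter, black on exit:
CS470 gray
  CS310 gray
  CS310 black
  CS401 gray
    CS230 gray
      CS420 gray
      CS420 black
      CS230→CS310: CS310 black — skip
    CS230 black
    CS250 gray
      CS250→CS420: CS420 black — skip
      CS250→CS310: CS310 black — skip
    CS250 black
    CS201 gray
      CS450 gray
        CS101 gray
          CS101→CS201: CS201 is gray → back edge
First back edge: CS101 → CS201.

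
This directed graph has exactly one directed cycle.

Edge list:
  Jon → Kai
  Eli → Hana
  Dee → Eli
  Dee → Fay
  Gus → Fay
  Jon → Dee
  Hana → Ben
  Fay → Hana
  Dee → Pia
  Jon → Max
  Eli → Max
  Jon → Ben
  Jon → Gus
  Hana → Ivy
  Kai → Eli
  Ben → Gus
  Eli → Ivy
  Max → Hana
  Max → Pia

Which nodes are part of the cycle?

Ben, Fay, Gus, Hana

DFS with gray/black marking from Ben:
Ben gray
  Gus gray
    Fay gray
      Hana gray
        Ivy gray
        Ivy black
        Hana→Ben: Ben is gray → back edge
Back edge closes the cycle Ben → Gus → Fay → Hana → Ben; its vertices are {Ben, Fay, Gus, Hana}.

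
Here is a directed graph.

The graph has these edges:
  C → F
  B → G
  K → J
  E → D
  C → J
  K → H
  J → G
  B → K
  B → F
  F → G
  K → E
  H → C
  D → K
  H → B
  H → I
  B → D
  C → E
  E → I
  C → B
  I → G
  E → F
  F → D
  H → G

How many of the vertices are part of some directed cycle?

7

A vertex is on a directed cycle iff it belongs to a strongly connected component of size ≥ 2 (or has a self-loop).
The vertices on cycles are {B, C, D, E, F, H, K} — 7 in total.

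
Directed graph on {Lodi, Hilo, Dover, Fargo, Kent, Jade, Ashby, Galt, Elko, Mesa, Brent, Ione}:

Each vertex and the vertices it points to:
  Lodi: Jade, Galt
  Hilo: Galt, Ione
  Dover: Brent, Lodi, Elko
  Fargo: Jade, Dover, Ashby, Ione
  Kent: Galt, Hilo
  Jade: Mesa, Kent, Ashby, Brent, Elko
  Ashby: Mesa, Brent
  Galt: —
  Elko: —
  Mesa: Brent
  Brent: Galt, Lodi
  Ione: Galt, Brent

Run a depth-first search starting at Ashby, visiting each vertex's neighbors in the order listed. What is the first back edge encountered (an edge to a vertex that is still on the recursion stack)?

Jade->Mesa

DFS from Ashby (visiting each vertex's neighbors in the order listed); mark gray on enter, black on exit:
Ashby gray
  Mesa gray
    Brent gray
      Galt gray
      Galt black
      Lodi gray
        Jade gray
          Jade→Mesa: Mesa is gray → back edge
First back edge: Jade → Mesa.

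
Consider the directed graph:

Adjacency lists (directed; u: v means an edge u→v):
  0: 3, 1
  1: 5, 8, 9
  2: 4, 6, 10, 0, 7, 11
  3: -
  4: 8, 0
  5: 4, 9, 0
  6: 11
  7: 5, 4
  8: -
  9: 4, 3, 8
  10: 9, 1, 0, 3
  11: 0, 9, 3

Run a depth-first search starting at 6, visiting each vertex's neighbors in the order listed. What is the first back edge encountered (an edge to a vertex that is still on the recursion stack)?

DFS from 6 (visiting each vertex's neighbors in the order listed); mark gray on enter, black on exit:
6 gray
  11 gray
    0 gray
      3 gray
      3 black
      1 gray
        5 gray
          4 gray
            8 gray
            8 black
            4→0: 0 is gray → back edge
First back edge: 4 → 0.

4→0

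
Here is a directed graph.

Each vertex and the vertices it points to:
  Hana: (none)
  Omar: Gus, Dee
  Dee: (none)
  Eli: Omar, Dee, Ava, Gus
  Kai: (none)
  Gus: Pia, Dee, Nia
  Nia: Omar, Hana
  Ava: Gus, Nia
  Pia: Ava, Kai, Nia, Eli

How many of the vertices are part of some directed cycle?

A vertex is on a directed cycle iff it belongs to a strongly connected component of size ≥ 2 (or has a self-loop).
The vertices on cycles are {Ava, Eli, Gus, Nia, Pia, Omar} — 6 in total.

6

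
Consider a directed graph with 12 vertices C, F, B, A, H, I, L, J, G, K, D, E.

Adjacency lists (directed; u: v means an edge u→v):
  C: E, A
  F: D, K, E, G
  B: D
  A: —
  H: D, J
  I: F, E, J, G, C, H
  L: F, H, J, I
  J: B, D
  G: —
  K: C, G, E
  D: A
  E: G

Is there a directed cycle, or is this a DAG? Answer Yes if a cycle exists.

DFS with white/gray/black marking, starting from C:
C gray
  E gray
    G gray
    G black
  E black
  A gray
  A black
C black
F gray
  D gray
    D→A: A black — skip
  D black
  K gray
    K→C: C black — skip
    K→G: G black — skip
    K→E: E black — skip
  K black
  F→E: E black — skip
  F→G: G black — skip
F black
B gray
  B→D: D black — skip
B black
H gray
  H→D: D black — skip
  J gray
    J→B: B black — skip
    J→D: D black — skip
  J black
H black
I gray
  I→F: F black — skip
  I→E: E black — skip
  I→J: J black — skip
  I→G: G black — skip
  I→C: C black — skip
  I→H: H black — skip
I black
L gray
  L→F: F black — skip
  L→H: H black — skip
  L→J: J black — skip
  L→I: I black — skip
L black
Every edge goes to a white or black vertex — no back edge, so the graph is acyclic.

No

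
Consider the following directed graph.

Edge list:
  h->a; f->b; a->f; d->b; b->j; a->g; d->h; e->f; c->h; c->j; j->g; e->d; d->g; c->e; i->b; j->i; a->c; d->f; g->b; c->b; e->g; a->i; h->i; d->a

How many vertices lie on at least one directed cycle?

9

A vertex is on a directed cycle iff it belongs to a strongly connected component of size ≥ 2 (or has a self-loop).
The vertices on cycles are {a, b, c, d, e, g, h, i, j} — 9 in total.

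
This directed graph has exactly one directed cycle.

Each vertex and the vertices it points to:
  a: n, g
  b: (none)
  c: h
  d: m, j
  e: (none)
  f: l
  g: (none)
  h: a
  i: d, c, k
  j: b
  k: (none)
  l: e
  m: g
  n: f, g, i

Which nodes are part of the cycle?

DFS with gray/black marking from n:
n gray
  f gray
    l gray
      e gray
      e black
    l black
  f black
  g gray
  g black
  i gray
    d gray
      m gray
        m→g: g black — skip
      m black
      j gray
        b gray
        b black
      j black
    d black
    c gray
      h gray
        a gray
          a→n: n is gray → back edge
Back edge closes the cycle n → i → c → h → a → n; its vertices are {a, c, h, i, n}.

a, c, h, i, n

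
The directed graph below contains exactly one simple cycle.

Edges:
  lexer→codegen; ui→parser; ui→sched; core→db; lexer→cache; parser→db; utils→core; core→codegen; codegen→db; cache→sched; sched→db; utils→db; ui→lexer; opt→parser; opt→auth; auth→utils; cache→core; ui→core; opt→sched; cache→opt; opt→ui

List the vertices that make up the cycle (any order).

ui, opt, cache, lexer

DFS with gray/black marking from opt:
opt gray
  parser gray
    db gray
    db black
  parser black
  auth gray
    utils gray
      utils→db: db black — skip
      core gray
        core→db: db black — skip
        codegen gray
          codegen→db: db black — skip
        codegen black
      core black
    utils black
  auth black
  ui gray
    sched gray
      sched→db: db black — skip
    sched black
    lexer gray
      lexer→codegen: codegen black — skip
      cache gray
        cache→opt: opt is gray → back edge
Back edge closes the cycle opt → ui → lexer → cache → opt; its vertices are {ui, opt, cache, lexer}.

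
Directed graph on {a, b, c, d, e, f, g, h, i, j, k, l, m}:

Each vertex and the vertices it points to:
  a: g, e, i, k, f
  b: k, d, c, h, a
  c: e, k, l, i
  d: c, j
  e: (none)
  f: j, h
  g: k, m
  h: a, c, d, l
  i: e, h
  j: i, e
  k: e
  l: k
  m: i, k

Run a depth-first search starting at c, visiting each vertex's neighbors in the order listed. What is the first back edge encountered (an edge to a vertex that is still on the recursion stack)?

m→i

DFS from c (visiting each vertex's neighbors in the order listed); mark gray on enter, black on exit:
c gray
  e gray
  e black
  k gray
    k→e: e black — skip
  k black
  l gray
    l→k: k black — skip
  l black
  i gray
    i→e: e black — skip
    h gray
      a gray
        g gray
          g→k: k black — skip
          m gray
            m→i: i is gray → back edge
First back edge: m → i.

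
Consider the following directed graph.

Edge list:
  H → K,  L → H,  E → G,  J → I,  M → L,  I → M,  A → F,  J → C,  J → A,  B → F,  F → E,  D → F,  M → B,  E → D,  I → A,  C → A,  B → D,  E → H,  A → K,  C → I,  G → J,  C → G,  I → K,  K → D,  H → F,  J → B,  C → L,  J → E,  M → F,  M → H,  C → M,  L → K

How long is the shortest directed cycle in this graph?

For each vertex v, BFS finds the shortest path from v back to v.
The shortest such closed walk is J → C → G → J, length 3.

3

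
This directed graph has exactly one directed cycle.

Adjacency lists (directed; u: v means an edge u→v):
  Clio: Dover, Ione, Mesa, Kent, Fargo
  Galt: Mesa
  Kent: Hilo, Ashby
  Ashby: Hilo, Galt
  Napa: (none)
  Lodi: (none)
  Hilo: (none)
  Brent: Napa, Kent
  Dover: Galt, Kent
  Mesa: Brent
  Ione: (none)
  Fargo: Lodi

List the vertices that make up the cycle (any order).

Galt, Kent, Mesa, Ashby, Brent

DFS with gray/black marking from Mesa:
Mesa gray
  Brent gray
    Napa gray
    Napa black
    Kent gray
      Hilo gray
      Hilo black
      Ashby gray
        Ashby→Hilo: Hilo black — skip
        Galt gray
          Galt→Mesa: Mesa is gray → back edge
Back edge closes the cycle Mesa → Brent → Kent → Ashby → Galt → Mesa; its vertices are {Galt, Kent, Mesa, Ashby, Brent}.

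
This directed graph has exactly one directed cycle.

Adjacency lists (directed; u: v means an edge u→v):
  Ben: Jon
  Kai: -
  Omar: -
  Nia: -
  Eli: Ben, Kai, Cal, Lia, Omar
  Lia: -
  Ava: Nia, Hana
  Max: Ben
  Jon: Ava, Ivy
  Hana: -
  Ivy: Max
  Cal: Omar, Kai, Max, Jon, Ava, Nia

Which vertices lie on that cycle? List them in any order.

DFS with gray/black marking from Jon:
Jon gray
  Ava gray
    Nia gray
    Nia black
    Hana gray
    Hana black
  Ava black
  Ivy gray
    Max gray
      Ben gray
        Ben→Jon: Jon is gray → back edge
Back edge closes the cycle Jon → Ivy → Max → Ben → Jon; its vertices are {Ben, Ivy, Jon, Max}.

Ben, Ivy, Jon, Max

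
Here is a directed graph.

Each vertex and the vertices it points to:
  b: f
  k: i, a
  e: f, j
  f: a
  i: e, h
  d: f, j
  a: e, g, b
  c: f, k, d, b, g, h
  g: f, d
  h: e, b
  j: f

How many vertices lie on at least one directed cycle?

7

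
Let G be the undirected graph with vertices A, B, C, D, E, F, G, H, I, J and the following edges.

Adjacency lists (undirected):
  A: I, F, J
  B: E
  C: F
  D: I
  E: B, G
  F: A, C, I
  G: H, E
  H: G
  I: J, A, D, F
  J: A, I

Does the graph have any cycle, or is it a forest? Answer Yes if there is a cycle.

DFS, tracking each vertex's parent; an edge to a visited non-parent vertex closes a cycle.
Start from C:
visit C (parent –)
  visit F (parent C)
    visit A (parent F)
      visit I (parent A)
        visit J (parent I)
          J–A: A visited and ≠ parent → cycle
Cycle: A – I – J – A.

Yes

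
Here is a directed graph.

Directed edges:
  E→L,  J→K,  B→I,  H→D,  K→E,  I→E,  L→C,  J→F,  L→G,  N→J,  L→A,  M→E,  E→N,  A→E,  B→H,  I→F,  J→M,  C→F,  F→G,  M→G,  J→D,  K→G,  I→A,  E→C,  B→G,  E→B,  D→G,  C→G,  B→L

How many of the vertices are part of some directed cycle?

9

A vertex is on a directed cycle iff it belongs to a strongly connected component of size ≥ 2 (or has a self-loop).
The vertices on cycles are {A, B, E, I, J, K, L, M, N} — 9 in total.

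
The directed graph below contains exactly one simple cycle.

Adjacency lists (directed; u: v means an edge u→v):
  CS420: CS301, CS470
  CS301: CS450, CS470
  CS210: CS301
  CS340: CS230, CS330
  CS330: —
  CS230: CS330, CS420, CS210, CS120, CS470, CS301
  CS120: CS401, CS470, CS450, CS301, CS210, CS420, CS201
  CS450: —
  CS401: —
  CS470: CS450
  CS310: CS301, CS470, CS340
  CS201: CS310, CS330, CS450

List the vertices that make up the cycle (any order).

DFS with gray/black marking from CS340:
CS340 gray
  CS230 gray
    CS330 gray
    CS330 black
    CS420 gray
      CS301 gray
        CS450 gray
        CS450 black
        CS470 gray
          CS470→CS450: CS450 black — skip
        CS470 black
      CS301 black
      CS420→CS470: CS470 black — skip
    CS420 black
    CS210 gray
      CS210→CS301: CS301 black — skip
    CS210 black
    CS120 gray
      CS401 gray
      CS401 black
      CS120→CS470: CS470 black — skip
      CS120→CS450: CS450 black — skip
      CS120→CS301: CS301 black — skip
      CS120→CS210: CS210 black — skip
      CS120→CS420: CS420 black — skip
      CS201 gray
        CS310 gray
          CS310→CS301: CS301 black — skip
          CS310→CS470: CS470 black — skip
          CS310→CS340: CS340 is gray → back edge
Back edge closes the cycle CS340 → CS230 → CS120 → CS201 → CS310 → CS340; its vertices are {CS120, CS201, CS230, CS310, CS340}.

CS120, CS201, CS230, CS310, CS340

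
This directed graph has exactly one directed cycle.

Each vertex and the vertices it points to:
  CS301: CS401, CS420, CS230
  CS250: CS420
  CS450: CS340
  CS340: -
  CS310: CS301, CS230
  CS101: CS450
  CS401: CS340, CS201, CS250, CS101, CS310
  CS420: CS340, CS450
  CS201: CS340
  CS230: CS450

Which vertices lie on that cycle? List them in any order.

CS301, CS310, CS401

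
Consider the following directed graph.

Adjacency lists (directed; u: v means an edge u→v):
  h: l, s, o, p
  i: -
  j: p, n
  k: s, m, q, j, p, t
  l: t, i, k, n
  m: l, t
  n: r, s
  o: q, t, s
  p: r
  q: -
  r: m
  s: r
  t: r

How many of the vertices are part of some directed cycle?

9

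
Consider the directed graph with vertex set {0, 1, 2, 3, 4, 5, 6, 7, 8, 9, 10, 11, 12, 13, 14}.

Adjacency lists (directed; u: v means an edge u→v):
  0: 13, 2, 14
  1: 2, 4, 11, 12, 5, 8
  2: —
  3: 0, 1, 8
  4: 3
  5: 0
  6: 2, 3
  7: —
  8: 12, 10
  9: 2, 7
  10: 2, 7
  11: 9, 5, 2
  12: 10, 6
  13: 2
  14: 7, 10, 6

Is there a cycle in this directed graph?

Yes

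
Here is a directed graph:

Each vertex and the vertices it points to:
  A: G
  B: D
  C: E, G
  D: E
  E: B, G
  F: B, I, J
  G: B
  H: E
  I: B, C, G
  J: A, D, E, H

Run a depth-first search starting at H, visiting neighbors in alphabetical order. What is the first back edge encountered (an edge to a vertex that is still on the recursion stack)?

DFS from H (visiting neighbors in alphabetical order); mark gray on enter, black on exit:
H gray
  E gray
    B gray
      D gray
        D→E: E is gray → back edge
First back edge: D → E.

D->E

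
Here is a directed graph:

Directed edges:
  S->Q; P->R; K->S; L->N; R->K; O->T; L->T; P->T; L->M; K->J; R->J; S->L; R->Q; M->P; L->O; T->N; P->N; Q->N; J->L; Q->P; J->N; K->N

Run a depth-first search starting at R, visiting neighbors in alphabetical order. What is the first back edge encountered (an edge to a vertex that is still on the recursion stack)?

DFS from R (visiting neighbors in alphabetical order); mark gray on enter, black on exit:
R gray
  J gray
    L gray
      M gray
        P gray
          N gray
          N black
          P→R: R is gray → back edge
First back edge: P → R.

P→R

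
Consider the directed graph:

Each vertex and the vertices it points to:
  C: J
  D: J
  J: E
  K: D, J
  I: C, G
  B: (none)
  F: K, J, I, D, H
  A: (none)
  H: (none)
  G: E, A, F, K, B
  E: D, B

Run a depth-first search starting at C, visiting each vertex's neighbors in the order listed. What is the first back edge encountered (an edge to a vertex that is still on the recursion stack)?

D→J

DFS from C (visiting each vertex's neighbors in the order listed); mark gray on enter, black on exit:
C gray
  J gray
    E gray
      D gray
        D→J: J is gray → back edge
First back edge: D → J.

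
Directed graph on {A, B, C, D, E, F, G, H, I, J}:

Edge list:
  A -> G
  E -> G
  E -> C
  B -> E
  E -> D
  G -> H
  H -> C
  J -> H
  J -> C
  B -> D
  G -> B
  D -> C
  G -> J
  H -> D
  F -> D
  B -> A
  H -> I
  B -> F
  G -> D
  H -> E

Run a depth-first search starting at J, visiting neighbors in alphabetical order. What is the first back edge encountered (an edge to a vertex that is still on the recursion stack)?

DFS from J (visiting neighbors in alphabetical order); mark gray on enter, black on exit:
J gray
  C gray
  C black
  H gray
    H→C: C black — skip
    D gray
      D→C: C black — skip
    D black
    E gray
      E→C: C black — skip
      E→D: D black — skip
      G gray
        B gray
          A gray
            A→G: G is gray → back edge
First back edge: A → G.

A->G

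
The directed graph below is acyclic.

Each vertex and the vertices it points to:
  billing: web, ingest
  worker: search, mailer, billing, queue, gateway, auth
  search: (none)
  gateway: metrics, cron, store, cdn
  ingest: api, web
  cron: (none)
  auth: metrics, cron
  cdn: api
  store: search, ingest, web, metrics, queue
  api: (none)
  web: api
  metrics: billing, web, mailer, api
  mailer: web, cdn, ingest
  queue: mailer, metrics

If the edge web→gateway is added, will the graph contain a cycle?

Yes

Adding web→gateway creates a cycle iff gateway can already reach web.
Path from gateway: gateway → store → web.
So gateway → … → web → gateway is a cycle.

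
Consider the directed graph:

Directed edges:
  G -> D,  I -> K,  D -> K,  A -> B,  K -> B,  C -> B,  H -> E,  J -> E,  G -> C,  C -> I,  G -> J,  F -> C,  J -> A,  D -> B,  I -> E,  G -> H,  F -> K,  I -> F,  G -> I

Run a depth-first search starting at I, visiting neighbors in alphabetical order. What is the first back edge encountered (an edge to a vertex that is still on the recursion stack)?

DFS from I (visiting neighbors in alphabetical order); mark gray on enter, black on exit:
I gray
  E gray
  E black
  F gray
    C gray
      B gray
      B black
      C→I: I is gray → back edge
First back edge: C → I.

C->I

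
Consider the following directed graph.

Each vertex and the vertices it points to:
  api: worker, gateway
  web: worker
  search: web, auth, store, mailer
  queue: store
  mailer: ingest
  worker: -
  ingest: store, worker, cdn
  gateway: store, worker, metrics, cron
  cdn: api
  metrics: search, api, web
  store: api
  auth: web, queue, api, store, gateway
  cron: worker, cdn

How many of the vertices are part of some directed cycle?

A vertex is on a directed cycle iff it belongs to a strongly connected component of size ≥ 2 (or has a self-loop).
The vertices on cycles are {api, cdn, auth, cron, queue, store, ingest, mailer, search, gateway, metrics} — 11 in total.

11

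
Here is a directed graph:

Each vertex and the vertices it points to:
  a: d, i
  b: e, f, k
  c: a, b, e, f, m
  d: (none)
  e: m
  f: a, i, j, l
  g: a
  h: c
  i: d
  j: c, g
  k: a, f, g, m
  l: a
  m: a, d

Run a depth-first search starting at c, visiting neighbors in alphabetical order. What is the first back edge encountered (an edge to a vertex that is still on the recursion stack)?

j->c

DFS from c (visiting neighbors in alphabetical order); mark gray on enter, black on exit:
c gray
  a gray
    d gray
    d black
    i gray
      i→d: d black — skip
    i black
  a black
  b gray
    e gray
      m gray
        m→a: a black — skip
        m→d: d black — skip
      m black
    e black
    f gray
      f→a: a black — skip
      f→i: i black — skip
      j gray
        j→c: c is gray → back edge
First back edge: j → c.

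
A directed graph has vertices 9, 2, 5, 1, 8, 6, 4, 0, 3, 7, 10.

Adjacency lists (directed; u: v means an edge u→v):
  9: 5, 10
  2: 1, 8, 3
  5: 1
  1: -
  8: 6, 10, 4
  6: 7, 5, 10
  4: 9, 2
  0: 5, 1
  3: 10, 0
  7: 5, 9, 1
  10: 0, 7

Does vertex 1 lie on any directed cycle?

1 lies on a cycle iff there is a path from 1 back to itself.
Exploring from 1, it never reaches itself; equivalently, its strongly connected component is a singleton.

No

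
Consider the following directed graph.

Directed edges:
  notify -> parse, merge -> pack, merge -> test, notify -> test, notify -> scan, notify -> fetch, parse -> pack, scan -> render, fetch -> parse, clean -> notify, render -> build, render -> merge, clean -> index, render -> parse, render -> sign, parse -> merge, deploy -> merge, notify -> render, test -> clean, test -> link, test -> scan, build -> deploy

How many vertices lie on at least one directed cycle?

A vertex is on a directed cycle iff it belongs to a strongly connected component of size ≥ 2 (or has a self-loop).
The vertices on cycles are {scan, test, build, clean, fetch, merge, parse, deploy, notify, render} — 10 in total.

10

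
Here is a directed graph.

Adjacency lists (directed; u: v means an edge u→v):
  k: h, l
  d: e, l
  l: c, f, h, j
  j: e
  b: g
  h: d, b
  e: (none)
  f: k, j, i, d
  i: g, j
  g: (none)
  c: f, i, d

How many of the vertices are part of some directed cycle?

A vertex is on a directed cycle iff it belongs to a strongly connected component of size ≥ 2 (or has a self-loop).
The vertices on cycles are {c, d, f, h, k, l} — 6 in total.

6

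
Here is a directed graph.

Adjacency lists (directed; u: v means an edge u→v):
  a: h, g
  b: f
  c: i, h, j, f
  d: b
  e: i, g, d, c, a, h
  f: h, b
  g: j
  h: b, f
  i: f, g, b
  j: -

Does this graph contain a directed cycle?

Yes

DFS with white/gray/black marking, starting from h:
h gray
  b gray
    f gray
      f→h: h is gray → back edge
Back edge found, so a cycle exists: h → b → f → h.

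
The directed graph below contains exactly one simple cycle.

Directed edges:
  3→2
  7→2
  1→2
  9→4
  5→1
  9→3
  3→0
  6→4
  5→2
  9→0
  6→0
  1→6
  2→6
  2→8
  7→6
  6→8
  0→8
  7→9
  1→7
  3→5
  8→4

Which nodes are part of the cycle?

DFS with gray/black marking from 5:
5 gray
  1 gray
    6 gray
      8 gray
        4 gray
        4 black
      8 black
      6→4: 4 black — skip
      0 gray
        0→8: 8 black — skip
      0 black
    6 black
    7 gray
      7→6: 6 black — skip
      9 gray
        9→4: 4 black — skip
        3 gray
          2 gray
            2→6: 6 black — skip
            2→8: 8 black — skip
          2 black
          3→0: 0 black — skip
          3→5: 5 is gray → back edge
Back edge closes the cycle 5 → 1 → 7 → 9 → 3 → 5; its vertices are {1, 3, 5, 7, 9}.

1, 3, 5, 7, 9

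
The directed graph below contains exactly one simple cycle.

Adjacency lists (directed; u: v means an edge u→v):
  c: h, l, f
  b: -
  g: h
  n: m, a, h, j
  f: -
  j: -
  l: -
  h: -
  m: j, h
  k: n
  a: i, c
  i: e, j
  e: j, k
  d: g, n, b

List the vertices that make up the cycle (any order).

a, e, i, k, n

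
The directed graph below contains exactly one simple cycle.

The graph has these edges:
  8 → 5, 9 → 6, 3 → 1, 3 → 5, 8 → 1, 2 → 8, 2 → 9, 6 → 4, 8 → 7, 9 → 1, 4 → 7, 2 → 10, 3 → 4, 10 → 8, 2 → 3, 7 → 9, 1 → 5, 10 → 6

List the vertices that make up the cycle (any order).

DFS with gray/black marking from 9:
9 gray
  6 gray
    4 gray
      7 gray
        7→9: 9 is gray → back edge
Back edge closes the cycle 9 → 6 → 4 → 7 → 9; its vertices are {4, 6, 7, 9}.

4, 6, 7, 9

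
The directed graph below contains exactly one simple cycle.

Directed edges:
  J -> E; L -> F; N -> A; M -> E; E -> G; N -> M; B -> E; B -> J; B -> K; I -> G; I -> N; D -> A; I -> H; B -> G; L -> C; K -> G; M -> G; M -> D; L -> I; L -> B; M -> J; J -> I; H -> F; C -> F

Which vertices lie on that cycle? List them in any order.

I, J, M, N

DFS with gray/black marking from I:
I gray
  N gray
    M gray
      D gray
        A gray
        A black
      D black
      E gray
        G gray
        G black
      E black
      M→G: G black — skip
      J gray
        J→E: E black — skip
        J→I: I is gray → back edge
Back edge closes the cycle I → N → M → J → I; its vertices are {I, J, M, N}.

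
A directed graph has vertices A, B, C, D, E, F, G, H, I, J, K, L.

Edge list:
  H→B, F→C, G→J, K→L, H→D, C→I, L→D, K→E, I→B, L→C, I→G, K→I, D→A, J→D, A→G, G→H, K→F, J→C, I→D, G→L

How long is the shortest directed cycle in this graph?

4

For each vertex v, BFS finds the shortest path from v back to v.
The shortest such closed walk is I → G → J → C → I, length 4.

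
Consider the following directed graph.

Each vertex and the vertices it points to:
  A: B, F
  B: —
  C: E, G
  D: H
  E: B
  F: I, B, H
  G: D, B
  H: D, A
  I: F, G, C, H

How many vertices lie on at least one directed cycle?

7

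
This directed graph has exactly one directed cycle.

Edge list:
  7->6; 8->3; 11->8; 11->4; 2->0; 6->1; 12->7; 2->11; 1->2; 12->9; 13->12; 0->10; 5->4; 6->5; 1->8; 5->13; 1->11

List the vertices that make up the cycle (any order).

DFS with gray/black marking from 6:
6 gray
  1 gray
    2 gray
      0 gray
        10 gray
        10 black
      0 black
      11 gray
        8 gray
          3 gray
          3 black
        8 black
        4 gray
        4 black
      11 black
    2 black
    1→11: 11 black — skip
    1→8: 8 black — skip
  1 black
  5 gray
    5→4: 4 black — skip
    13 gray
      12 gray
        7 gray
          7→6: 6 is gray → back edge
Back edge closes the cycle 6 → 5 → 13 → 12 → 7 → 6; its vertices are {5, 6, 7, 12, 13}.

5, 6, 7, 12, 13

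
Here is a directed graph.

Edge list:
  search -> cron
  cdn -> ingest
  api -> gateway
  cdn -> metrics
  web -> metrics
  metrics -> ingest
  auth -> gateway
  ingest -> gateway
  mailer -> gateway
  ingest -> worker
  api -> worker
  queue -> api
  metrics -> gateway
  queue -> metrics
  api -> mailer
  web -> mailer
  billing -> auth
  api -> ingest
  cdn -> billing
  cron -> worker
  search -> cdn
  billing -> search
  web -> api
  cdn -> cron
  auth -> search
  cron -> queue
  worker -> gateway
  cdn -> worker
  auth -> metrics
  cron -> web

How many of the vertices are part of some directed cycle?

A vertex is on a directed cycle iff it belongs to a strongly connected component of size ≥ 2 (or has a self-loop).
The vertices on cycles are {cdn, auth, search, billing} — 4 in total.

4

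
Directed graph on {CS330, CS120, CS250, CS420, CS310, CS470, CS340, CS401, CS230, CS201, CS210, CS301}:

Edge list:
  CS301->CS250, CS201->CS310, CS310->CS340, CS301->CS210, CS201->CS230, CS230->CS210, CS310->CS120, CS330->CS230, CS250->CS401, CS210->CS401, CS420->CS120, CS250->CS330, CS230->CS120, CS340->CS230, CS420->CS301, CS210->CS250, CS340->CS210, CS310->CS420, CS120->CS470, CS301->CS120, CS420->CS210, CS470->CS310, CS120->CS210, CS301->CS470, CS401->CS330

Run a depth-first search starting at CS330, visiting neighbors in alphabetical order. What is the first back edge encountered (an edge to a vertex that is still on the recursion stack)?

DFS from CS330 (visiting neighbors in alphabetical order); mark gray on enter, black on exit:
CS330 gray
  CS230 gray
    CS120 gray
      CS210 gray
        CS250 gray
          CS250→CS330: CS330 is gray → back edge
First back edge: CS250 → CS330.

CS250→CS330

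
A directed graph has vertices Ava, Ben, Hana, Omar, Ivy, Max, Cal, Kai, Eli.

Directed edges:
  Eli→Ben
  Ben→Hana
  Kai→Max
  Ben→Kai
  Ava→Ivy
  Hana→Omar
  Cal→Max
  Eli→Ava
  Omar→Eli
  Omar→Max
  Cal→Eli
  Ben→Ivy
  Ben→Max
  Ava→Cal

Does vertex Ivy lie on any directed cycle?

No

Ivy lies on a cycle iff there is a path from Ivy back to itself.
Exploring from Ivy, it never reaches itself; equivalently, its strongly connected component is a singleton.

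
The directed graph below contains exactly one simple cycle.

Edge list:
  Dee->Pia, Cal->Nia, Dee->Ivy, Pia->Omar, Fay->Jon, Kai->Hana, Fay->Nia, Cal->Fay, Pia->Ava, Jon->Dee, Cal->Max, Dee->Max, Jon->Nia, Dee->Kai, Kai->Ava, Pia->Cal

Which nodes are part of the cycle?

DFS with gray/black marking from Dee:
Dee gray
  Max gray
  Max black
  Pia gray
    Ava gray
    Ava black
    Cal gray
      Cal→Max: Max black — skip
      Nia gray
      Nia black
      Fay gray
        Jon gray
          Jon→Dee: Dee is gray → back edge
Back edge closes the cycle Dee → Pia → Cal → Fay → Jon → Dee; its vertices are {Cal, Dee, Fay, Jon, Pia}.

Cal, Dee, Fay, Jon, Pia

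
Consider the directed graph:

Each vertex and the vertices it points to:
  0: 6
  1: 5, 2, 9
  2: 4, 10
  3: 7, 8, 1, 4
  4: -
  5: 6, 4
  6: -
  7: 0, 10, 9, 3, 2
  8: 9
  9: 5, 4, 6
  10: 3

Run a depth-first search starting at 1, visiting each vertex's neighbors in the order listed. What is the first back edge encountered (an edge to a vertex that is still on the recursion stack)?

7->10

DFS from 1 (visiting each vertex's neighbors in the order listed); mark gray on enter, black on exit:
1 gray
  5 gray
    6 gray
    6 black
    4 gray
    4 black
  5 black
  2 gray
    2→4: 4 black — skip
    10 gray
      3 gray
        7 gray
          0 gray
            0→6: 6 black — skip
          0 black
          7→10: 10 is gray → back edge
First back edge: 7 → 10.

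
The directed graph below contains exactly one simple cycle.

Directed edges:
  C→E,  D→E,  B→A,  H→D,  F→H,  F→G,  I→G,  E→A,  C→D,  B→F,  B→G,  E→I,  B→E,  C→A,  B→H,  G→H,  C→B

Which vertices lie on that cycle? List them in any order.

D, E, G, H, I

DFS with gray/black marking from E:
E gray
  A gray
  A black
  I gray
    G gray
      H gray
        D gray
          D→E: E is gray → back edge
Back edge closes the cycle E → I → G → H → D → E; its vertices are {D, E, G, H, I}.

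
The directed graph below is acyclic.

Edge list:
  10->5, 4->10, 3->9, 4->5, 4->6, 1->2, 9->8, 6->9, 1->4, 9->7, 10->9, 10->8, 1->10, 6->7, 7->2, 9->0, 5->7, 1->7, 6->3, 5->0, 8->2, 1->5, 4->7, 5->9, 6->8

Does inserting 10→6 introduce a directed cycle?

No

Adding 10→6 creates a cycle iff 6 can already reach 10.
Explore from 6: no path reaches 10. The graph stays acyclic.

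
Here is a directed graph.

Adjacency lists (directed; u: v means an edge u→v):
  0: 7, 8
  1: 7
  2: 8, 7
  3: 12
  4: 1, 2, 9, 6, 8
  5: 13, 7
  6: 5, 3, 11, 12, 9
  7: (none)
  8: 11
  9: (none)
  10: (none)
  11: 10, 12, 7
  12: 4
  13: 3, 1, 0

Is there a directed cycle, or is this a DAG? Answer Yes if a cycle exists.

DFS with white/gray/black marking, starting from 6:
6 gray
  5 gray
    13 gray
      3 gray
        12 gray
          4 gray
            1 gray
              7 gray
              7 black
            1 black
            2 gray
              8 gray
                11 gray
                  10 gray
                  10 black
                  11→12: 12 is gray → back edge
Back edge found, so a cycle exists: 12 → 4 → 2 → 8 → 11 → 12.

Yes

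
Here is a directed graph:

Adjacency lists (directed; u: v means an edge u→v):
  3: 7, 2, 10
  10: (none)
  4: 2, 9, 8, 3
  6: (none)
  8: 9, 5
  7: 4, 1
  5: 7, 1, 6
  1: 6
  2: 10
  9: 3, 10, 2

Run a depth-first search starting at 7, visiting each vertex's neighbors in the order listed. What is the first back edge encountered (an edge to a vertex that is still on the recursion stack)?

3->7

DFS from 7 (visiting each vertex's neighbors in the order listed); mark gray on enter, black on exit:
7 gray
  4 gray
    2 gray
      10 gray
      10 black
    2 black
    9 gray
      3 gray
        3→7: 7 is gray → back edge
First back edge: 3 → 7.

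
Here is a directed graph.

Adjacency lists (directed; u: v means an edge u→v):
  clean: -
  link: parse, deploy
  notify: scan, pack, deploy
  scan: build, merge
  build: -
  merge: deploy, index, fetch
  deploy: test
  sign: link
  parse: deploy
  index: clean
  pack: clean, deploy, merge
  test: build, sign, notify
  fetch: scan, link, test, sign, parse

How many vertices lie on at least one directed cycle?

10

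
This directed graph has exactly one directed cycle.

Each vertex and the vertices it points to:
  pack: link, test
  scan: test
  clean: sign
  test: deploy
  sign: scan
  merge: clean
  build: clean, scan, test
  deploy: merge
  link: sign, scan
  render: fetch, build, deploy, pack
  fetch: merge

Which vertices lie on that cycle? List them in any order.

scan, sign, test, clean, merge, deploy

DFS with gray/black marking from deploy:
deploy gray
  merge gray
    clean gray
      sign gray
        scan gray
          test gray
            test→deploy: deploy is gray → back edge
Back edge closes the cycle deploy → merge → clean → sign → scan → test → deploy; its vertices are {scan, sign, test, clean, merge, deploy}.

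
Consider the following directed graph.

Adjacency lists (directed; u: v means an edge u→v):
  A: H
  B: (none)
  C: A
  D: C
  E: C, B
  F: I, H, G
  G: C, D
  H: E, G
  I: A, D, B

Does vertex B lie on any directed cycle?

No

B lies on a cycle iff there is a path from B back to itself.
Exploring from B, it never reaches itself; equivalently, its strongly connected component is a singleton.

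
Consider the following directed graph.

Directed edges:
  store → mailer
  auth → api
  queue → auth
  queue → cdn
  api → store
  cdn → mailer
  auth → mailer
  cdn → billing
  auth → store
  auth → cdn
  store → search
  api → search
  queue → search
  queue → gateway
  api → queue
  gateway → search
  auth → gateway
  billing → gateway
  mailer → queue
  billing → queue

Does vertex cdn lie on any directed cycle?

Yes

cdn is on a cycle iff cdn can reach itself via ≥1 edge.
cdn → mailer → queue → cdn — yes.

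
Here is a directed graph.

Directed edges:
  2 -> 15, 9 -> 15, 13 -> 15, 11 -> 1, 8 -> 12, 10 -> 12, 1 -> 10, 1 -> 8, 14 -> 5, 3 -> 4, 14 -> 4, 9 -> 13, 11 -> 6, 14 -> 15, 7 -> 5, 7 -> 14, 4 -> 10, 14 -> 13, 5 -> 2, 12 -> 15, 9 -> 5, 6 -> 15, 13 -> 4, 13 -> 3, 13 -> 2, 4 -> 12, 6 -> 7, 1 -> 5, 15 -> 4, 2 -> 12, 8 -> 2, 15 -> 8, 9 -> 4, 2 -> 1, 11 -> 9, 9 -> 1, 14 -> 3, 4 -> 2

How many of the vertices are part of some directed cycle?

8

A vertex is on a directed cycle iff it belongs to a strongly connected component of size ≥ 2 (or has a self-loop).
The vertices on cycles are {1, 2, 4, 5, 8, 10, 12, 15} — 8 in total.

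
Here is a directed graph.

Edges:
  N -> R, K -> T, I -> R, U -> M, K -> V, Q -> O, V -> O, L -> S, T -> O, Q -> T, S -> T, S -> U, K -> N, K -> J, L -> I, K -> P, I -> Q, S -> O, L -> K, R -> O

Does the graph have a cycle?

DFS with white/gray/black marking, starting from U:
U gray
  M gray
  M black
U black
J gray
J black
K gray
  K→J: J black — skip
  N gray
    R gray
      O gray
      O black
    R black
  N black
  T gray
    T→O: O black — skip
  T black
  P gray
  P black
  V gray
    V→O: O black — skip
  V black
K black
Q gray
  Q→O: O black — skip
  Q→T: T black — skip
Q black
S gray
  S→T: T black — skip
  S→O: O black — skip
  S→U: U black — skip
S black
L gray
  I gray
    I→Q: Q black — skip
    I→R: R black — skip
  I black
  L→K: K black — skip
  L→S: S black — skip
L black
Every edge goes to a white or black vertex — no back edge, so the graph is acyclic.

No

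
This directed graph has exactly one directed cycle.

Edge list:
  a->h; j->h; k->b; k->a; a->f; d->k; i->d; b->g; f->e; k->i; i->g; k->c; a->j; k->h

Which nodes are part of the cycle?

DFS with gray/black marking from k:
k gray
  c gray
  c black
  h gray
  h black
  i gray
    g gray
    g black
    d gray
      d→k: k is gray → back edge
Back edge closes the cycle k → i → d → k; its vertices are {d, i, k}.

d, i, k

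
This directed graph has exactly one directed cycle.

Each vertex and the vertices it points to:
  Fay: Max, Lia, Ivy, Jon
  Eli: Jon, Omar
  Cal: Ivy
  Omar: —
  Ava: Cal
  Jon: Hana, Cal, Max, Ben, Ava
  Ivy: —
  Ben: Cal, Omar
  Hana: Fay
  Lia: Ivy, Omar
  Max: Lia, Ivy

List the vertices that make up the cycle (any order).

DFS with gray/black marking from Jon:
Jon gray
  Hana gray
    Fay gray
      Max gray
        Lia gray
          Ivy gray
          Ivy black
          Omar gray
          Omar black
        Lia black
        Max→Ivy: Ivy black — skip
      Max black
      Fay→Lia: Lia black — skip
      Fay→Ivy: Ivy black — skip
      Fay→Jon: Jon is gray → back edge
Back edge closes the cycle Jon → Hana → Fay → Jon; its vertices are {Fay, Jon, Hana}.

Fay, Jon, Hana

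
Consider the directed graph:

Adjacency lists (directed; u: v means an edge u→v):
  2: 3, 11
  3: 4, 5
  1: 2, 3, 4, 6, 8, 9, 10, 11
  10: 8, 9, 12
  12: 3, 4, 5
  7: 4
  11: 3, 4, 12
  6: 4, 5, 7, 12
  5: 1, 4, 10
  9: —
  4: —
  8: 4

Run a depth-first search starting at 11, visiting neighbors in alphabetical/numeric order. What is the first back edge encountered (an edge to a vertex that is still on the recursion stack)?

DFS from 11 (visiting neighbors in alphabetical/numeric order); mark gray on enter, black on exit:
11 gray
  3 gray
    4 gray
    4 black
    5 gray
      1 gray
        2 gray
          2→3: 3 is gray → back edge
First back edge: 2 → 3.

2→3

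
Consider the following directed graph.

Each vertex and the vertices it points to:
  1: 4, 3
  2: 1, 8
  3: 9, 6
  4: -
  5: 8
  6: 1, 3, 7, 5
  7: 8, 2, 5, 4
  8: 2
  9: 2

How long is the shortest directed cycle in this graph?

For each vertex v, BFS finds the shortest path from v back to v.
The shortest such closed walk is 3 → 6 → 3, length 2.

2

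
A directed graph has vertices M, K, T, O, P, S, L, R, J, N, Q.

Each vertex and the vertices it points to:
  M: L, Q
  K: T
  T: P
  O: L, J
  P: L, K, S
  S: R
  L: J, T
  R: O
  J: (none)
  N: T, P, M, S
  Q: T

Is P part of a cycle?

Yes

P is on a cycle iff P can reach itself via ≥1 edge.
P → L → T → P — yes.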